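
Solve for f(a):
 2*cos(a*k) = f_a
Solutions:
 f(a) = C1 + 2*sin(a*k)/k


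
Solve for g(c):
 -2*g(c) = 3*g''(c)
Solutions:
 g(c) = C1*sin(sqrt(6)*c/3) + C2*cos(sqrt(6)*c/3)


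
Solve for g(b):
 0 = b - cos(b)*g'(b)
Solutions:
 g(b) = C1 + Integral(b/cos(b), b)


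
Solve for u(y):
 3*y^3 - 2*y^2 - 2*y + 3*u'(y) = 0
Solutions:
 u(y) = C1 - y^4/4 + 2*y^3/9 + y^2/3


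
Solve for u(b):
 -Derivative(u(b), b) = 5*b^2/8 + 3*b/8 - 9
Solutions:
 u(b) = C1 - 5*b^3/24 - 3*b^2/16 + 9*b


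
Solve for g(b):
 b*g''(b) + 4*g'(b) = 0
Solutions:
 g(b) = C1 + C2/b^3


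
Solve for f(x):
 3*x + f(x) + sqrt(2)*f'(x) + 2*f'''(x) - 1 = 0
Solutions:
 f(x) = C1*exp(x*(-2*2^(1/6)*3^(2/3)/(9 + 2*sqrt(3)*sqrt(sqrt(2) + 27/4))^(1/3) + 6^(1/3)*(9 + 2*sqrt(3)*sqrt(sqrt(2) + 27/4))^(1/3))/12)*sin(sqrt(3)*x*(6*2^(1/6)/(27 + 2*sqrt(27*sqrt(2) + 729/4))^(1/3) + 2^(1/3)*(27 + 2*sqrt(27*sqrt(2) + 729/4))^(1/3))/12) + C2*exp(x*(-2*2^(1/6)*3^(2/3)/(9 + 2*sqrt(3)*sqrt(sqrt(2) + 27/4))^(1/3) + 6^(1/3)*(9 + 2*sqrt(3)*sqrt(sqrt(2) + 27/4))^(1/3))/12)*cos(sqrt(3)*x*(6*2^(1/6)/(27 + 2*sqrt(27*sqrt(2) + 729/4))^(1/3) + 2^(1/3)*(27 + 2*sqrt(27*sqrt(2) + 729/4))^(1/3))/12) + C3*exp(-x*(-2*2^(1/6)*3^(2/3)/(9 + 2*sqrt(3)*sqrt(sqrt(2) + 27/4))^(1/3) + 6^(1/3)*(9 + 2*sqrt(3)*sqrt(sqrt(2) + 27/4))^(1/3))/6) - 3*x + 1 + 3*sqrt(2)


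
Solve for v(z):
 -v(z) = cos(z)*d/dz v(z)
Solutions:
 v(z) = C1*sqrt(sin(z) - 1)/sqrt(sin(z) + 1)


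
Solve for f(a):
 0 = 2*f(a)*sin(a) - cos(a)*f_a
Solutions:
 f(a) = C1/cos(a)^2


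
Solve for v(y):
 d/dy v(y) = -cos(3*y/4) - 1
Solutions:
 v(y) = C1 - y - 4*sin(3*y/4)/3


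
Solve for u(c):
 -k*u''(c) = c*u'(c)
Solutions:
 u(c) = C1 + C2*sqrt(k)*erf(sqrt(2)*c*sqrt(1/k)/2)


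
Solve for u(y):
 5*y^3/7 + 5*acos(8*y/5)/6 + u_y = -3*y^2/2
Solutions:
 u(y) = C1 - 5*y^4/28 - y^3/2 - 5*y*acos(8*y/5)/6 + 5*sqrt(25 - 64*y^2)/48


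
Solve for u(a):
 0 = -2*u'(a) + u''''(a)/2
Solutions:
 u(a) = C1 + C4*exp(2^(2/3)*a) + (C2*sin(2^(2/3)*sqrt(3)*a/2) + C3*cos(2^(2/3)*sqrt(3)*a/2))*exp(-2^(2/3)*a/2)


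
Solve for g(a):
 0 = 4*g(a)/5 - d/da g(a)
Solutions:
 g(a) = C1*exp(4*a/5)


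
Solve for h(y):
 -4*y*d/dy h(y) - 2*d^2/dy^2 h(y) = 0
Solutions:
 h(y) = C1 + C2*erf(y)


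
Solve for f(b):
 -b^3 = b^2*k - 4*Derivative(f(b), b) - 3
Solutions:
 f(b) = C1 + b^4/16 + b^3*k/12 - 3*b/4


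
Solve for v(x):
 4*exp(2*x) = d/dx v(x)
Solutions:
 v(x) = C1 + 2*exp(2*x)


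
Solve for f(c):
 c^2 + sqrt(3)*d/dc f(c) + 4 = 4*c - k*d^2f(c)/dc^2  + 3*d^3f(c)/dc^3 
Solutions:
 f(c) = C1 + C2*exp(c*(k - sqrt(k^2 + 12*sqrt(3)))/6) + C3*exp(c*(k + sqrt(k^2 + 12*sqrt(3)))/6) - sqrt(3)*c^3/9 + c^2*k/3 + 2*sqrt(3)*c^2/3 - 2*sqrt(3)*c*k^2/9 - 4*c*k/3 - 4*sqrt(3)*c/3 - 2*c


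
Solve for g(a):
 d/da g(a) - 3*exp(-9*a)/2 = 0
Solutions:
 g(a) = C1 - exp(-9*a)/6


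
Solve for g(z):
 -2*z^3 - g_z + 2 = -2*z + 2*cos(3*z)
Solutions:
 g(z) = C1 - z^4/2 + z^2 + 2*z - 2*sin(3*z)/3


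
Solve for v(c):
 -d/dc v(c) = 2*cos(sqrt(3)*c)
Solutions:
 v(c) = C1 - 2*sqrt(3)*sin(sqrt(3)*c)/3


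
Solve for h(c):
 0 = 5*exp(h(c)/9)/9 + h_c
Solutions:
 h(c) = 9*log(1/(C1 + 5*c)) + 36*log(3)


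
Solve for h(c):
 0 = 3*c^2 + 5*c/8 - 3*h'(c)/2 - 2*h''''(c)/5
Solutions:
 h(c) = C1 + C4*exp(-30^(1/3)*c/2) + 2*c^3/3 + 5*c^2/24 + (C2*sin(10^(1/3)*3^(5/6)*c/4) + C3*cos(10^(1/3)*3^(5/6)*c/4))*exp(30^(1/3)*c/4)


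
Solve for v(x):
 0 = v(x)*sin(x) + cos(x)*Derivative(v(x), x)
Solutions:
 v(x) = C1*cos(x)


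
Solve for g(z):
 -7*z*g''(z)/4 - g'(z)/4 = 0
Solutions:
 g(z) = C1 + C2*z^(6/7)


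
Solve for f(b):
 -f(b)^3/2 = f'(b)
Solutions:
 f(b) = -sqrt(-1/(C1 - b))
 f(b) = sqrt(-1/(C1 - b))


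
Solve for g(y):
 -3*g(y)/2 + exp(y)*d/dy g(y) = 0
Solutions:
 g(y) = C1*exp(-3*exp(-y)/2)


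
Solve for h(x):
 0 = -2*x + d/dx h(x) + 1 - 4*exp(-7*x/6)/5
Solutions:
 h(x) = C1 + x^2 - x - 24*exp(-7*x/6)/35


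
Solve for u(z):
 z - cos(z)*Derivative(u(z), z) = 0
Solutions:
 u(z) = C1 + Integral(z/cos(z), z)


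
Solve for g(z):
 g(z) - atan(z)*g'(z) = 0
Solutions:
 g(z) = C1*exp(Integral(1/atan(z), z))


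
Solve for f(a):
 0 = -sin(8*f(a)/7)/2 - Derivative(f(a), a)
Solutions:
 a/2 + 7*log(cos(8*f(a)/7) - 1)/16 - 7*log(cos(8*f(a)/7) + 1)/16 = C1


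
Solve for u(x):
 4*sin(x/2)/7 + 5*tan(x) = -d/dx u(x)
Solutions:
 u(x) = C1 + 5*log(cos(x)) + 8*cos(x/2)/7


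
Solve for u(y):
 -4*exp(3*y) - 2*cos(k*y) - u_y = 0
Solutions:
 u(y) = C1 - 4*exp(3*y)/3 - 2*sin(k*y)/k


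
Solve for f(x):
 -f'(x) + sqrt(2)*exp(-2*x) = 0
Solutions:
 f(x) = C1 - sqrt(2)*exp(-2*x)/2


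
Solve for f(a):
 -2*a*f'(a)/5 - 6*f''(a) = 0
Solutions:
 f(a) = C1 + C2*erf(sqrt(30)*a/30)


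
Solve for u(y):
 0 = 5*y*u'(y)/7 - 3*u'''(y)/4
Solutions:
 u(y) = C1 + Integral(C2*airyai(20^(1/3)*21^(2/3)*y/21) + C3*airybi(20^(1/3)*21^(2/3)*y/21), y)


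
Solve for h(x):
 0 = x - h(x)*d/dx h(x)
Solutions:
 h(x) = -sqrt(C1 + x^2)
 h(x) = sqrt(C1 + x^2)


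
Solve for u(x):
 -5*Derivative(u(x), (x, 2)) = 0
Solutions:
 u(x) = C1 + C2*x


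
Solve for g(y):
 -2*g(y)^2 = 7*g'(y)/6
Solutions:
 g(y) = 7/(C1 + 12*y)


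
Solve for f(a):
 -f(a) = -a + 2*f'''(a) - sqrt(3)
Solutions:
 f(a) = C3*exp(-2^(2/3)*a/2) + a + (C1*sin(2^(2/3)*sqrt(3)*a/4) + C2*cos(2^(2/3)*sqrt(3)*a/4))*exp(2^(2/3)*a/4) + sqrt(3)


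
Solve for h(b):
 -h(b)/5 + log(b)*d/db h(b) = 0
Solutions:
 h(b) = C1*exp(li(b)/5)


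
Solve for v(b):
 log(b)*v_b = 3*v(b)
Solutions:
 v(b) = C1*exp(3*li(b))


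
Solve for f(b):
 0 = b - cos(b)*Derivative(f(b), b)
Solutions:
 f(b) = C1 + Integral(b/cos(b), b)


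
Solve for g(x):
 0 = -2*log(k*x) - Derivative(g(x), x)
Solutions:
 g(x) = C1 - 2*x*log(k*x) + 2*x


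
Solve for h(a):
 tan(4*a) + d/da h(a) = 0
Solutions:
 h(a) = C1 + log(cos(4*a))/4


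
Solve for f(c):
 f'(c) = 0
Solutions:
 f(c) = C1


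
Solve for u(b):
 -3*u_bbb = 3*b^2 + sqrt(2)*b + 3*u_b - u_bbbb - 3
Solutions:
 u(b) = C1 + C2*exp(b*(-2^(2/3)*(sqrt(21) + 5)^(1/3)/4 - 2^(1/3)/(2*(sqrt(21) + 5)^(1/3)) + 1))*sin(2^(1/3)*sqrt(3)*b*(-2^(1/3)*(sqrt(21) + 5)^(1/3) + 2/(sqrt(21) + 5)^(1/3))/4) + C3*exp(b*(-2^(2/3)*(sqrt(21) + 5)^(1/3)/4 - 2^(1/3)/(2*(sqrt(21) + 5)^(1/3)) + 1))*cos(2^(1/3)*sqrt(3)*b*(-2^(1/3)*(sqrt(21) + 5)^(1/3) + 2/(sqrt(21) + 5)^(1/3))/4) + C4*exp(b*(2^(1/3)/(sqrt(21) + 5)^(1/3) + 1 + 2^(2/3)*(sqrt(21) + 5)^(1/3)/2)) - b^3/3 - sqrt(2)*b^2/6 + 3*b


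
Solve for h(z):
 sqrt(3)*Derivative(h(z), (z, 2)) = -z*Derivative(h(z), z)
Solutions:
 h(z) = C1 + C2*erf(sqrt(2)*3^(3/4)*z/6)


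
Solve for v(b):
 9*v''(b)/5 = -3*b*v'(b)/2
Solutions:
 v(b) = C1 + C2*erf(sqrt(15)*b/6)


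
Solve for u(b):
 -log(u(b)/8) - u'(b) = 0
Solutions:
 -Integral(1/(-log(_y) + 3*log(2)), (_y, u(b))) = C1 - b


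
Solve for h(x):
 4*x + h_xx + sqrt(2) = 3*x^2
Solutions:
 h(x) = C1 + C2*x + x^4/4 - 2*x^3/3 - sqrt(2)*x^2/2


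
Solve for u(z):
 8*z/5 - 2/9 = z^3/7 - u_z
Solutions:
 u(z) = C1 + z^4/28 - 4*z^2/5 + 2*z/9


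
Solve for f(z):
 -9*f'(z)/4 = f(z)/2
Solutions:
 f(z) = C1*exp(-2*z/9)


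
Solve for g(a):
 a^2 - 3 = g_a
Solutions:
 g(a) = C1 + a^3/3 - 3*a


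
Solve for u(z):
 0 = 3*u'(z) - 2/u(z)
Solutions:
 u(z) = -sqrt(C1 + 12*z)/3
 u(z) = sqrt(C1 + 12*z)/3


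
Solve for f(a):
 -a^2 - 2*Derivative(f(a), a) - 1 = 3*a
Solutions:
 f(a) = C1 - a^3/6 - 3*a^2/4 - a/2


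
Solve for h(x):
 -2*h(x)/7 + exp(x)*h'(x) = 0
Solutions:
 h(x) = C1*exp(-2*exp(-x)/7)


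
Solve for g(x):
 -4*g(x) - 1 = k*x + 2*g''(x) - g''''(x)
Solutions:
 g(x) = C1*exp(-x*sqrt(1 + sqrt(5))) + C2*exp(x*sqrt(1 + sqrt(5))) + C3*sin(x*sqrt(-1 + sqrt(5))) + C4*cos(x*sqrt(-1 + sqrt(5))) - k*x/4 - 1/4


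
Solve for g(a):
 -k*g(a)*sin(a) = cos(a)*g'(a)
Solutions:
 g(a) = C1*exp(k*log(cos(a)))


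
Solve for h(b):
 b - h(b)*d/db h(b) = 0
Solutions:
 h(b) = -sqrt(C1 + b^2)
 h(b) = sqrt(C1 + b^2)


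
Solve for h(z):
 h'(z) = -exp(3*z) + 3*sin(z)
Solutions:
 h(z) = C1 - exp(3*z)/3 - 3*cos(z)


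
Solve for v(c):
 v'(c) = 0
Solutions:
 v(c) = C1


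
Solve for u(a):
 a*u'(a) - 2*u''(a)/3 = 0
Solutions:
 u(a) = C1 + C2*erfi(sqrt(3)*a/2)


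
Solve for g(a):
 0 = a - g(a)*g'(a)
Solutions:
 g(a) = -sqrt(C1 + a^2)
 g(a) = sqrt(C1 + a^2)


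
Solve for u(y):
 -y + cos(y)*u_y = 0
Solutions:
 u(y) = C1 + Integral(y/cos(y), y)


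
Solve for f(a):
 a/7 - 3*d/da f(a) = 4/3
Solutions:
 f(a) = C1 + a^2/42 - 4*a/9


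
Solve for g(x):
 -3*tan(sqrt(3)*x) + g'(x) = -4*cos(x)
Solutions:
 g(x) = C1 - sqrt(3)*log(cos(sqrt(3)*x)) - 4*sin(x)


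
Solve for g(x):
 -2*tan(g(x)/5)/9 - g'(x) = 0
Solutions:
 g(x) = -5*asin(C1*exp(-2*x/45)) + 5*pi
 g(x) = 5*asin(C1*exp(-2*x/45))


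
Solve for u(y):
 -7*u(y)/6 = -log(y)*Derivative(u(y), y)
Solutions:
 u(y) = C1*exp(7*li(y)/6)


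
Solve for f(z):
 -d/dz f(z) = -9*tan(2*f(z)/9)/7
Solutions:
 f(z) = -9*asin(C1*exp(2*z/7))/2 + 9*pi/2
 f(z) = 9*asin(C1*exp(2*z/7))/2


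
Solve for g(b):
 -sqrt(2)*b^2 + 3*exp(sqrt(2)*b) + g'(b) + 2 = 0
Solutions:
 g(b) = C1 + sqrt(2)*b^3/3 - 2*b - 3*sqrt(2)*exp(sqrt(2)*b)/2


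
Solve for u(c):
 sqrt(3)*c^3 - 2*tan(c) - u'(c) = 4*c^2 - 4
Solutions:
 u(c) = C1 + sqrt(3)*c^4/4 - 4*c^3/3 + 4*c + 2*log(cos(c))


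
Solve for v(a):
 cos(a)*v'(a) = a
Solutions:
 v(a) = C1 + Integral(a/cos(a), a)


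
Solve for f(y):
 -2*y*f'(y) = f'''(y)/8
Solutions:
 f(y) = C1 + Integral(C2*airyai(-2*2^(1/3)*y) + C3*airybi(-2*2^(1/3)*y), y)


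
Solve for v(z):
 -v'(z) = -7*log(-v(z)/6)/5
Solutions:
 -5*Integral(1/(log(-_y) - log(6)), (_y, v(z)))/7 = C1 - z


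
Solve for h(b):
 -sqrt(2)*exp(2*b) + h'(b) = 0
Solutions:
 h(b) = C1 + sqrt(2)*exp(2*b)/2


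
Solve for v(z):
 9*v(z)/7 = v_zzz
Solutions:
 v(z) = C3*exp(21^(2/3)*z/7) + (C1*sin(3*3^(1/6)*7^(2/3)*z/14) + C2*cos(3*3^(1/6)*7^(2/3)*z/14))*exp(-21^(2/3)*z/14)


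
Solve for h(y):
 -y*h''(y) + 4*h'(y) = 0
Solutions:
 h(y) = C1 + C2*y^5


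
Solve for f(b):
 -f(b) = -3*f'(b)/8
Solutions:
 f(b) = C1*exp(8*b/3)


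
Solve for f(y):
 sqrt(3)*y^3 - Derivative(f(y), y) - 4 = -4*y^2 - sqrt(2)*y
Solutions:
 f(y) = C1 + sqrt(3)*y^4/4 + 4*y^3/3 + sqrt(2)*y^2/2 - 4*y


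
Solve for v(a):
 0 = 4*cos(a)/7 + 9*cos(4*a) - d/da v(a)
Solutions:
 v(a) = C1 + 4*sin(a)/7 + 9*sin(4*a)/4


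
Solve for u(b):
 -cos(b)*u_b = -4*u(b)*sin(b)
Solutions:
 u(b) = C1/cos(b)^4


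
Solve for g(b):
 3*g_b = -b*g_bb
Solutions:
 g(b) = C1 + C2/b^2


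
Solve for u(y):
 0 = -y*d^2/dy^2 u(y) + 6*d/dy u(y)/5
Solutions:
 u(y) = C1 + C2*y^(11/5)


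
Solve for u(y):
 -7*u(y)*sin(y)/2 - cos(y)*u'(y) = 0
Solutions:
 u(y) = C1*cos(y)^(7/2)


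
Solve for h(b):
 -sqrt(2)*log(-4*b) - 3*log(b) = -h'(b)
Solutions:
 h(b) = C1 + b*(sqrt(2) + 3)*log(b) + b*(-3 - sqrt(2) + 2*sqrt(2)*log(2) + sqrt(2)*I*pi)


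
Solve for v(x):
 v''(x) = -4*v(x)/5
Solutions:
 v(x) = C1*sin(2*sqrt(5)*x/5) + C2*cos(2*sqrt(5)*x/5)


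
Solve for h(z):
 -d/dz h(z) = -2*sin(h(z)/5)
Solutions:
 -2*z + 5*log(cos(h(z)/5) - 1)/2 - 5*log(cos(h(z)/5) + 1)/2 = C1


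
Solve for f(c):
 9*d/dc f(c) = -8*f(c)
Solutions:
 f(c) = C1*exp(-8*c/9)


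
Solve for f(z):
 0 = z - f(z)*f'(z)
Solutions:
 f(z) = -sqrt(C1 + z^2)
 f(z) = sqrt(C1 + z^2)


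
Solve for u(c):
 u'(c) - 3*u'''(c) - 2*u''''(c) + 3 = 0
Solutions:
 u(c) = C1 + C4*exp(c/2) - 3*c + (C2 + C3*c)*exp(-c)


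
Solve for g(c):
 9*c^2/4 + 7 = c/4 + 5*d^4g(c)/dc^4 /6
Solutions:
 g(c) = C1 + C2*c + C3*c^2 + C4*c^3 + 3*c^6/400 - c^5/400 + 7*c^4/20


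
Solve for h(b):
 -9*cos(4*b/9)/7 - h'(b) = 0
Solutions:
 h(b) = C1 - 81*sin(4*b/9)/28


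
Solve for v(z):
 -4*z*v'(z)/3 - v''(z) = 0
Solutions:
 v(z) = C1 + C2*erf(sqrt(6)*z/3)


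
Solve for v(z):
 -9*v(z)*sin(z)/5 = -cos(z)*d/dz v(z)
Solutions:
 v(z) = C1/cos(z)^(9/5)


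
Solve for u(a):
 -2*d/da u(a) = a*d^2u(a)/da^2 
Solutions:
 u(a) = C1 + C2/a


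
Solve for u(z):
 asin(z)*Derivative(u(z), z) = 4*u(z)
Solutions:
 u(z) = C1*exp(4*Integral(1/asin(z), z))


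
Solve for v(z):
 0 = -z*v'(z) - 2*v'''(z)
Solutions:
 v(z) = C1 + Integral(C2*airyai(-2^(2/3)*z/2) + C3*airybi(-2^(2/3)*z/2), z)


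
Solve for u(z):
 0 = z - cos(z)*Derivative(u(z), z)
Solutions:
 u(z) = C1 + Integral(z/cos(z), z)


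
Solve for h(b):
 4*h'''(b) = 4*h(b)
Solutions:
 h(b) = C3*exp(b) + (C1*sin(sqrt(3)*b/2) + C2*cos(sqrt(3)*b/2))*exp(-b/2)


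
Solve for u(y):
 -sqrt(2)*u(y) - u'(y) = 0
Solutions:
 u(y) = C1*exp(-sqrt(2)*y)


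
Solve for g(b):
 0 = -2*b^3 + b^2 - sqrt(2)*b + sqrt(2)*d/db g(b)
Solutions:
 g(b) = C1 + sqrt(2)*b^4/4 - sqrt(2)*b^3/6 + b^2/2


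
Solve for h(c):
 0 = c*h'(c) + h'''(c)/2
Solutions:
 h(c) = C1 + Integral(C2*airyai(-2^(1/3)*c) + C3*airybi(-2^(1/3)*c), c)


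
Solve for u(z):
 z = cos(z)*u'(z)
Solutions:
 u(z) = C1 + Integral(z/cos(z), z)


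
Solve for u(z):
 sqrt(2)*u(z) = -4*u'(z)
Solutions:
 u(z) = C1*exp(-sqrt(2)*z/4)


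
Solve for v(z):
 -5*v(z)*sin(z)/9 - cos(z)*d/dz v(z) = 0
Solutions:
 v(z) = C1*cos(z)^(5/9)


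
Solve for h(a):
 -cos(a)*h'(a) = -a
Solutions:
 h(a) = C1 + Integral(a/cos(a), a)


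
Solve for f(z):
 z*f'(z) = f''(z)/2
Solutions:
 f(z) = C1 + C2*erfi(z)


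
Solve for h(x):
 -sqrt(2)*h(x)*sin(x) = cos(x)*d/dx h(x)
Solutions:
 h(x) = C1*cos(x)^(sqrt(2))


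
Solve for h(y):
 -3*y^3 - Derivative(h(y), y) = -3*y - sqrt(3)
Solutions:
 h(y) = C1 - 3*y^4/4 + 3*y^2/2 + sqrt(3)*y


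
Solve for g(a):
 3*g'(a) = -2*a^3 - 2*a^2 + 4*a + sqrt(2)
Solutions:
 g(a) = C1 - a^4/6 - 2*a^3/9 + 2*a^2/3 + sqrt(2)*a/3


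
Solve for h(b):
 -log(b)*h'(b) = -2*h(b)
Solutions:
 h(b) = C1*exp(2*li(b))


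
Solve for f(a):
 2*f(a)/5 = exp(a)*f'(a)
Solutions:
 f(a) = C1*exp(-2*exp(-a)/5)


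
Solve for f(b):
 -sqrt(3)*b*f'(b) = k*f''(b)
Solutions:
 f(b) = C1 + C2*sqrt(k)*erf(sqrt(2)*3^(1/4)*b*sqrt(1/k)/2)


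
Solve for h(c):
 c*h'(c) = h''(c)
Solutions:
 h(c) = C1 + C2*erfi(sqrt(2)*c/2)


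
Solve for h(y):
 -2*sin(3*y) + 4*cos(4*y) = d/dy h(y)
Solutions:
 h(y) = C1 + sin(4*y) + 2*cos(3*y)/3


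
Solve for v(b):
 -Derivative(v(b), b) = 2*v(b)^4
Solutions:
 v(b) = (-3^(2/3) - 3*3^(1/6)*I)*(1/(C1 + 2*b))^(1/3)/6
 v(b) = (-3^(2/3) + 3*3^(1/6)*I)*(1/(C1 + 2*b))^(1/3)/6
 v(b) = (1/(C1 + 6*b))^(1/3)


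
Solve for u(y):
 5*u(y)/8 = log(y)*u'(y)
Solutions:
 u(y) = C1*exp(5*li(y)/8)


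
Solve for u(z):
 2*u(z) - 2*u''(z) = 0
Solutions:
 u(z) = C1*exp(-z) + C2*exp(z)


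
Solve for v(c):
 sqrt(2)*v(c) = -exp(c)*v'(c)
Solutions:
 v(c) = C1*exp(sqrt(2)*exp(-c))


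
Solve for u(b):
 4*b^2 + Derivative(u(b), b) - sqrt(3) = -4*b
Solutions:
 u(b) = C1 - 4*b^3/3 - 2*b^2 + sqrt(3)*b


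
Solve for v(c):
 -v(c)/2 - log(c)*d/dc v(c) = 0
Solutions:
 v(c) = C1*exp(-li(c)/2)


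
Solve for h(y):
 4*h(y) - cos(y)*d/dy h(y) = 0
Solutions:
 h(y) = C1*(sin(y)^2 + 2*sin(y) + 1)/(sin(y)^2 - 2*sin(y) + 1)


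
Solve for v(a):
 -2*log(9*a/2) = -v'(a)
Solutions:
 v(a) = C1 + 2*a*log(a) - 2*a + a*log(81/4)


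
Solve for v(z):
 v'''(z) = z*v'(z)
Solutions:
 v(z) = C1 + Integral(C2*airyai(z) + C3*airybi(z), z)


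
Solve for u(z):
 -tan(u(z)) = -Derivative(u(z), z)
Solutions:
 u(z) = pi - asin(C1*exp(z))
 u(z) = asin(C1*exp(z))


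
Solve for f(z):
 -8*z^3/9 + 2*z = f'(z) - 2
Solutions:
 f(z) = C1 - 2*z^4/9 + z^2 + 2*z


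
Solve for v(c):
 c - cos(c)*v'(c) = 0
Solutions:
 v(c) = C1 + Integral(c/cos(c), c)


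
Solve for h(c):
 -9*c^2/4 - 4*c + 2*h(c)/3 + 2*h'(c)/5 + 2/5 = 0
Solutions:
 h(c) = C1*exp(-5*c/3) + 27*c^2/8 + 39*c/20 - 177/100


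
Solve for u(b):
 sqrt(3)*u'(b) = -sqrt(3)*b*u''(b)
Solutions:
 u(b) = C1 + C2*log(b)


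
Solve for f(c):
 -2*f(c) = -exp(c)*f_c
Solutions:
 f(c) = C1*exp(-2*exp(-c))


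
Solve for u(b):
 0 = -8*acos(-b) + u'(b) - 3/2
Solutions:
 u(b) = C1 + 8*b*acos(-b) + 3*b/2 + 8*sqrt(1 - b^2)


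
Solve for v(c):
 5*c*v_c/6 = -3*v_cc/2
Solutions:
 v(c) = C1 + C2*erf(sqrt(10)*c/6)


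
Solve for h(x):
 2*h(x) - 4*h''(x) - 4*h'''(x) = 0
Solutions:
 h(x) = C1*exp(-x*(2*2^(2/3)/(3*sqrt(57) + 23)^(1/3) + 4 + 2^(1/3)*(3*sqrt(57) + 23)^(1/3))/12)*sin(2^(1/3)*sqrt(3)*x*(-(3*sqrt(57) + 23)^(1/3) + 2*2^(1/3)/(3*sqrt(57) + 23)^(1/3))/12) + C2*exp(-x*(2*2^(2/3)/(3*sqrt(57) + 23)^(1/3) + 4 + 2^(1/3)*(3*sqrt(57) + 23)^(1/3))/12)*cos(2^(1/3)*sqrt(3)*x*(-(3*sqrt(57) + 23)^(1/3) + 2*2^(1/3)/(3*sqrt(57) + 23)^(1/3))/12) + C3*exp(x*(-2 + 2*2^(2/3)/(3*sqrt(57) + 23)^(1/3) + 2^(1/3)*(3*sqrt(57) + 23)^(1/3))/6)


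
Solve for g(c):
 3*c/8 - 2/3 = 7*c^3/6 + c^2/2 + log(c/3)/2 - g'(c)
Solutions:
 g(c) = C1 + 7*c^4/24 + c^3/6 - 3*c^2/16 + c*log(c)/2 - c*log(3)/2 + c/6


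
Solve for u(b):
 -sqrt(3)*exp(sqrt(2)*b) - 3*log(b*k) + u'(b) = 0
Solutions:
 u(b) = C1 + 3*b*log(b*k) - 3*b + sqrt(6)*exp(sqrt(2)*b)/2


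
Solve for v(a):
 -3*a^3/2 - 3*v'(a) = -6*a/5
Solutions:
 v(a) = C1 - a^4/8 + a^2/5


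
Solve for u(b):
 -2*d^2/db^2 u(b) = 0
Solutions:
 u(b) = C1 + C2*b


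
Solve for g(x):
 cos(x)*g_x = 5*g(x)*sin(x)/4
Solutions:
 g(x) = C1/cos(x)^(5/4)


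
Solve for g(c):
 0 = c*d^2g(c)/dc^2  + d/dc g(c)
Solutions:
 g(c) = C1 + C2*log(c)


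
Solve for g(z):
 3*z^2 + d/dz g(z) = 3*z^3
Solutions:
 g(z) = C1 + 3*z^4/4 - z^3


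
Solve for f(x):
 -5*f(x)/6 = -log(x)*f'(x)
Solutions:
 f(x) = C1*exp(5*li(x)/6)


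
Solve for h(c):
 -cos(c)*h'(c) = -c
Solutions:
 h(c) = C1 + Integral(c/cos(c), c)


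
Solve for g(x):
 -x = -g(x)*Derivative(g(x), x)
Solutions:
 g(x) = -sqrt(C1 + x^2)
 g(x) = sqrt(C1 + x^2)


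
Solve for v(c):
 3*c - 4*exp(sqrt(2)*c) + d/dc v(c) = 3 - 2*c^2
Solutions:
 v(c) = C1 - 2*c^3/3 - 3*c^2/2 + 3*c + 2*sqrt(2)*exp(sqrt(2)*c)


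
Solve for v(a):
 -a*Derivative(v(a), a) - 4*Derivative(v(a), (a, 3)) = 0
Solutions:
 v(a) = C1 + Integral(C2*airyai(-2^(1/3)*a/2) + C3*airybi(-2^(1/3)*a/2), a)


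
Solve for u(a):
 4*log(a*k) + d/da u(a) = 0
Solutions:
 u(a) = C1 - 4*a*log(a*k) + 4*a


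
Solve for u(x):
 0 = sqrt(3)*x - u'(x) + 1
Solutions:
 u(x) = C1 + sqrt(3)*x^2/2 + x


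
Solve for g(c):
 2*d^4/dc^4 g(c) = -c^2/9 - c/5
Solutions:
 g(c) = C1 + C2*c + C3*c^2 + C4*c^3 - c^6/6480 - c^5/1200


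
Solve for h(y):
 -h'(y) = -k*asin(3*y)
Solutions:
 h(y) = C1 + k*(y*asin(3*y) + sqrt(1 - 9*y^2)/3)


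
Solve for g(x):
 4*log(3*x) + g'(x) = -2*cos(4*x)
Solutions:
 g(x) = C1 - 4*x*log(x) - 4*x*log(3) + 4*x - sin(4*x)/2


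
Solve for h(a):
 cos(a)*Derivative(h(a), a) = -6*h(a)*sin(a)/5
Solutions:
 h(a) = C1*cos(a)^(6/5)


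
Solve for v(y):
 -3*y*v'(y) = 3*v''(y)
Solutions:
 v(y) = C1 + C2*erf(sqrt(2)*y/2)


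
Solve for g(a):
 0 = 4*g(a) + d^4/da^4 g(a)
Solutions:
 g(a) = (C1*sin(a) + C2*cos(a))*exp(-a) + (C3*sin(a) + C4*cos(a))*exp(a)


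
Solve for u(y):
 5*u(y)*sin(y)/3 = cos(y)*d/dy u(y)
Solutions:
 u(y) = C1/cos(y)^(5/3)


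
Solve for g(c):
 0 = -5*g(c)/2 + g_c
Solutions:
 g(c) = C1*exp(5*c/2)


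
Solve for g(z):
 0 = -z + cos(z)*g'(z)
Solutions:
 g(z) = C1 + Integral(z/cos(z), z)


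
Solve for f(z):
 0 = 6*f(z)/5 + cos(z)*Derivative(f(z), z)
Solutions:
 f(z) = C1*(sin(z) - 1)^(3/5)/(sin(z) + 1)^(3/5)


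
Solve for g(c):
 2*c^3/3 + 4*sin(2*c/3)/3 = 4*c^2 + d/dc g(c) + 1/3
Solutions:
 g(c) = C1 + c^4/6 - 4*c^3/3 - c/3 - 2*cos(2*c/3)


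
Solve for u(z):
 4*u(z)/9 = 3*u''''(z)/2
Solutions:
 u(z) = C1*exp(-2^(3/4)*3^(1/4)*z/3) + C2*exp(2^(3/4)*3^(1/4)*z/3) + C3*sin(2^(3/4)*3^(1/4)*z/3) + C4*cos(2^(3/4)*3^(1/4)*z/3)


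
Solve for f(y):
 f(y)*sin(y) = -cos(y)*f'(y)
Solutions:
 f(y) = C1*cos(y)


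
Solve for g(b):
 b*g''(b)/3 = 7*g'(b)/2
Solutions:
 g(b) = C1 + C2*b^(23/2)


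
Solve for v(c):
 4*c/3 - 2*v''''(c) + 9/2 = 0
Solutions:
 v(c) = C1 + C2*c + C3*c^2 + C4*c^3 + c^5/180 + 3*c^4/32


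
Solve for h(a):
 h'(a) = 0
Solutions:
 h(a) = C1


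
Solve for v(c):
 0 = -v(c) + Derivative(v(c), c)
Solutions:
 v(c) = C1*exp(c)


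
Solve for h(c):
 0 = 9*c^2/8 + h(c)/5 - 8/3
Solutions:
 h(c) = 40/3 - 45*c^2/8


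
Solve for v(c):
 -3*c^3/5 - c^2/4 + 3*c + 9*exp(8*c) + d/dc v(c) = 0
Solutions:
 v(c) = C1 + 3*c^4/20 + c^3/12 - 3*c^2/2 - 9*exp(8*c)/8


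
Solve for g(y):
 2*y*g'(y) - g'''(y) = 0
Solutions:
 g(y) = C1 + Integral(C2*airyai(2^(1/3)*y) + C3*airybi(2^(1/3)*y), y)


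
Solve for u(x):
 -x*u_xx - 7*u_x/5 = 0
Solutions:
 u(x) = C1 + C2/x^(2/5)


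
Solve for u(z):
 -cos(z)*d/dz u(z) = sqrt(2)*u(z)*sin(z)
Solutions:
 u(z) = C1*cos(z)^(sqrt(2))


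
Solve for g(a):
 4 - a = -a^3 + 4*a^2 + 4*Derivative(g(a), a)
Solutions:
 g(a) = C1 + a^4/16 - a^3/3 - a^2/8 + a


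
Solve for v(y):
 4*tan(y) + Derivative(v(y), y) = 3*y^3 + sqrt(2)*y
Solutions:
 v(y) = C1 + 3*y^4/4 + sqrt(2)*y^2/2 + 4*log(cos(y))


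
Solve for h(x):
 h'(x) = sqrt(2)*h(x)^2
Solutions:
 h(x) = -1/(C1 + sqrt(2)*x)


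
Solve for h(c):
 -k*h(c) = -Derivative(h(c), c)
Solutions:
 h(c) = C1*exp(c*k)


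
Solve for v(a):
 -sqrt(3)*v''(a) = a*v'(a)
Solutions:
 v(a) = C1 + C2*erf(sqrt(2)*3^(3/4)*a/6)


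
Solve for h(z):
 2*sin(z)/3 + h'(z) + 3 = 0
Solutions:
 h(z) = C1 - 3*z + 2*cos(z)/3


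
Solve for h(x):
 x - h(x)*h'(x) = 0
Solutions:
 h(x) = -sqrt(C1 + x^2)
 h(x) = sqrt(C1 + x^2)


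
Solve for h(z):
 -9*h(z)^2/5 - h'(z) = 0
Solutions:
 h(z) = 5/(C1 + 9*z)


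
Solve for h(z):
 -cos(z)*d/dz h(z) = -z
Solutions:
 h(z) = C1 + Integral(z/cos(z), z)


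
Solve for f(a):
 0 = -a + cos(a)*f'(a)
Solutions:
 f(a) = C1 + Integral(a/cos(a), a)


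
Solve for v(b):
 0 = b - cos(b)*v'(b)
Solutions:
 v(b) = C1 + Integral(b/cos(b), b)


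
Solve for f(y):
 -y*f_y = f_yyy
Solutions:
 f(y) = C1 + Integral(C2*airyai(-y) + C3*airybi(-y), y)


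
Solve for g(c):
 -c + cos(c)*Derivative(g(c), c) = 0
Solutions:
 g(c) = C1 + Integral(c/cos(c), c)


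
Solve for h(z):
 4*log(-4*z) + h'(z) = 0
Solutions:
 h(z) = C1 - 4*z*log(-z) + 4*z*(1 - 2*log(2))


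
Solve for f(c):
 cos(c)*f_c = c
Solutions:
 f(c) = C1 + Integral(c/cos(c), c)


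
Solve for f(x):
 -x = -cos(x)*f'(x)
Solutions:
 f(x) = C1 + Integral(x/cos(x), x)


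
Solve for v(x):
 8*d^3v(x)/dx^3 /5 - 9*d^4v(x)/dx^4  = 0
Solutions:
 v(x) = C1 + C2*x + C3*x^2 + C4*exp(8*x/45)


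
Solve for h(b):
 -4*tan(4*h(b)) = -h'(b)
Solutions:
 h(b) = -asin(C1*exp(16*b))/4 + pi/4
 h(b) = asin(C1*exp(16*b))/4


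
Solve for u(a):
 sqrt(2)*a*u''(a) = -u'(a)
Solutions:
 u(a) = C1 + C2*a^(1 - sqrt(2)/2)


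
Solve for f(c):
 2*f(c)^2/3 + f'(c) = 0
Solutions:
 f(c) = 3/(C1 + 2*c)


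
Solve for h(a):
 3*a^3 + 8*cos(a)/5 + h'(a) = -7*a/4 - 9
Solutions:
 h(a) = C1 - 3*a^4/4 - 7*a^2/8 - 9*a - 8*sin(a)/5


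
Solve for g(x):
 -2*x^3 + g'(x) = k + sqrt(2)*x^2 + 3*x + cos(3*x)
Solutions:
 g(x) = C1 + k*x + x^4/2 + sqrt(2)*x^3/3 + 3*x^2/2 + sin(3*x)/3


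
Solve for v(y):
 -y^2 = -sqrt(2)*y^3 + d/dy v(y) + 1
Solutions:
 v(y) = C1 + sqrt(2)*y^4/4 - y^3/3 - y


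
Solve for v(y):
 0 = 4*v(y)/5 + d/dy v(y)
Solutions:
 v(y) = C1*exp(-4*y/5)


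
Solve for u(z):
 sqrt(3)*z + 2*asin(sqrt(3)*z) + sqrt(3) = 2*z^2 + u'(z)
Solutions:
 u(z) = C1 - 2*z^3/3 + sqrt(3)*z^2/2 + 2*z*asin(sqrt(3)*z) + sqrt(3)*z + 2*sqrt(3)*sqrt(1 - 3*z^2)/3


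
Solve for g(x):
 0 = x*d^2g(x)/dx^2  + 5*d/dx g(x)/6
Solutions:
 g(x) = C1 + C2*x^(1/6)


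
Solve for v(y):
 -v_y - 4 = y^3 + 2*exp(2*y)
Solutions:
 v(y) = C1 - y^4/4 - 4*y - exp(2*y)


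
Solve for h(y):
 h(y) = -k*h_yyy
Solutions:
 h(y) = C1*exp(y*(-1/k)^(1/3)) + C2*exp(y*(-1/k)^(1/3)*(-1 + sqrt(3)*I)/2) + C3*exp(-y*(-1/k)^(1/3)*(1 + sqrt(3)*I)/2)


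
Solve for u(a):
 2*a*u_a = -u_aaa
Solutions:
 u(a) = C1 + Integral(C2*airyai(-2^(1/3)*a) + C3*airybi(-2^(1/3)*a), a)


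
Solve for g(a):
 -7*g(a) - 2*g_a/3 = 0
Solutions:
 g(a) = C1*exp(-21*a/2)


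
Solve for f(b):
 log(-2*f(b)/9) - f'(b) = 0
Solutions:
 -Integral(1/(log(-_y) - 2*log(3) + log(2)), (_y, f(b))) = C1 - b


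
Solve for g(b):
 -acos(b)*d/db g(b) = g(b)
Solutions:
 g(b) = C1*exp(-Integral(1/acos(b), b))


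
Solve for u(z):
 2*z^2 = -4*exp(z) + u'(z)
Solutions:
 u(z) = C1 + 2*z^3/3 + 4*exp(z)


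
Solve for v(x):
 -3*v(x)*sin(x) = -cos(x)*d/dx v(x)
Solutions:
 v(x) = C1/cos(x)^3


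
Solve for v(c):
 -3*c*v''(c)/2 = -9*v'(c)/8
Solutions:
 v(c) = C1 + C2*c^(7/4)


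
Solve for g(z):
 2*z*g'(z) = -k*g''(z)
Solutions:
 g(z) = C1 + C2*sqrt(k)*erf(z*sqrt(1/k))


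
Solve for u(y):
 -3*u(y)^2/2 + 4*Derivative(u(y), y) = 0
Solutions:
 u(y) = -8/(C1 + 3*y)


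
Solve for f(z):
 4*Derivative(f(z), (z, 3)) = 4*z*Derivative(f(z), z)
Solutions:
 f(z) = C1 + Integral(C2*airyai(z) + C3*airybi(z), z)


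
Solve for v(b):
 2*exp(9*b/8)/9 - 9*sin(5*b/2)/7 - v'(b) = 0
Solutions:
 v(b) = C1 + 16*exp(9*b/8)/81 + 18*cos(5*b/2)/35


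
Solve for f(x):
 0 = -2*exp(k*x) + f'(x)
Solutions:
 f(x) = C1 + 2*exp(k*x)/k


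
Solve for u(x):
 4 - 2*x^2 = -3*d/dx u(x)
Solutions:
 u(x) = C1 + 2*x^3/9 - 4*x/3


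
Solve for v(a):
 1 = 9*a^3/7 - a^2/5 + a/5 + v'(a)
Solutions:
 v(a) = C1 - 9*a^4/28 + a^3/15 - a^2/10 + a


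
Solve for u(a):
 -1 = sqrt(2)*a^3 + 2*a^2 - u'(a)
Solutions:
 u(a) = C1 + sqrt(2)*a^4/4 + 2*a^3/3 + a


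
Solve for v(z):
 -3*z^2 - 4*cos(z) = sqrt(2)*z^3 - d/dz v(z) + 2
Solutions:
 v(z) = C1 + sqrt(2)*z^4/4 + z^3 + 2*z + 4*sin(z)


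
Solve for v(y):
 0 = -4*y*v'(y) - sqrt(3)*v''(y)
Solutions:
 v(y) = C1 + C2*erf(sqrt(2)*3^(3/4)*y/3)


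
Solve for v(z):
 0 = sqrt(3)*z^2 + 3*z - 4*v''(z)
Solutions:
 v(z) = C1 + C2*z + sqrt(3)*z^4/48 + z^3/8


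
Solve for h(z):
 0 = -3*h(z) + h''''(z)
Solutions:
 h(z) = C1*exp(-3^(1/4)*z) + C2*exp(3^(1/4)*z) + C3*sin(3^(1/4)*z) + C4*cos(3^(1/4)*z)


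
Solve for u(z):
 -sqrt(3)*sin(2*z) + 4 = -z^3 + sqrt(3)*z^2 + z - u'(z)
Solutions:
 u(z) = C1 - z^4/4 + sqrt(3)*z^3/3 + z^2/2 - 4*z - sqrt(3)*cos(2*z)/2


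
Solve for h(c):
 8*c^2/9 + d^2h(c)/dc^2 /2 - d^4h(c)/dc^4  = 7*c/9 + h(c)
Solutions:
 h(c) = 8*c^2/9 - 7*c/9 + (C1*sin(c*sin(atan(sqrt(15))/2)) + C2*cos(c*sin(atan(sqrt(15))/2)))*exp(-c*cos(atan(sqrt(15))/2)) + (C3*sin(c*sin(atan(sqrt(15))/2)) + C4*cos(c*sin(atan(sqrt(15))/2)))*exp(c*cos(atan(sqrt(15))/2)) + 8/9


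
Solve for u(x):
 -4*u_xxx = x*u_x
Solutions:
 u(x) = C1 + Integral(C2*airyai(-2^(1/3)*x/2) + C3*airybi(-2^(1/3)*x/2), x)


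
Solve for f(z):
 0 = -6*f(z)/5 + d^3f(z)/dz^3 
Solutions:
 f(z) = C3*exp(5^(2/3)*6^(1/3)*z/5) + (C1*sin(2^(1/3)*3^(5/6)*5^(2/3)*z/10) + C2*cos(2^(1/3)*3^(5/6)*5^(2/3)*z/10))*exp(-5^(2/3)*6^(1/3)*z/10)


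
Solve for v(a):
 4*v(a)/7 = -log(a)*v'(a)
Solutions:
 v(a) = C1*exp(-4*li(a)/7)


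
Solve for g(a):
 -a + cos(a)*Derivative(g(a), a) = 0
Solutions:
 g(a) = C1 + Integral(a/cos(a), a)


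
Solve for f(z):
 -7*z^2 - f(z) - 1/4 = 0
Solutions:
 f(z) = -7*z^2 - 1/4


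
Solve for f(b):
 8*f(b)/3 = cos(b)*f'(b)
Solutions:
 f(b) = C1*(sin(b) + 1)^(4/3)/(sin(b) - 1)^(4/3)


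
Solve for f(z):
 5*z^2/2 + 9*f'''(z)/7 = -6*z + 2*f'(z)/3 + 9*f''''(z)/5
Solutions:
 f(z) = C1 + C2*exp(z*(5*5^(2/3)/(7*sqrt(2051) + 318)^(1/3) + 10 + 5^(1/3)*(7*sqrt(2051) + 318)^(1/3))/42)*sin(sqrt(3)*5^(1/3)*z*(-(7*sqrt(2051) + 318)^(1/3) + 5*5^(1/3)/(7*sqrt(2051) + 318)^(1/3))/42) + C3*exp(z*(5*5^(2/3)/(7*sqrt(2051) + 318)^(1/3) + 10 + 5^(1/3)*(7*sqrt(2051) + 318)^(1/3))/42)*cos(sqrt(3)*5^(1/3)*z*(-(7*sqrt(2051) + 318)^(1/3) + 5*5^(1/3)/(7*sqrt(2051) + 318)^(1/3))/42) + C4*exp(z*(-5^(1/3)*(7*sqrt(2051) + 318)^(1/3) - 5*5^(2/3)/(7*sqrt(2051) + 318)^(1/3) + 5)/21) + 5*z^3/4 + 9*z^2/2 + 405*z/28


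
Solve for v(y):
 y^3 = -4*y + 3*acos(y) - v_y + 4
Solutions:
 v(y) = C1 - y^4/4 - 2*y^2 + 3*y*acos(y) + 4*y - 3*sqrt(1 - y^2)


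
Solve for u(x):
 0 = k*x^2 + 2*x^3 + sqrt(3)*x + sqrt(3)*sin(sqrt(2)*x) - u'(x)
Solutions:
 u(x) = C1 + k*x^3/3 + x^4/2 + sqrt(3)*x^2/2 - sqrt(6)*cos(sqrt(2)*x)/2


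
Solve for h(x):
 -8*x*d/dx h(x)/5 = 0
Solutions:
 h(x) = C1


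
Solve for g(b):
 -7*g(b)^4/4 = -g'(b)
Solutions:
 g(b) = 2^(2/3)*(-1/(C1 + 21*b))^(1/3)
 g(b) = (-1/(C1 + 7*b))^(1/3)*(-6^(2/3) - 3*2^(2/3)*3^(1/6)*I)/6
 g(b) = (-1/(C1 + 7*b))^(1/3)*(-6^(2/3) + 3*2^(2/3)*3^(1/6)*I)/6


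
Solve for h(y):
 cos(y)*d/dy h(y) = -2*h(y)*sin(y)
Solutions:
 h(y) = C1*cos(y)^2


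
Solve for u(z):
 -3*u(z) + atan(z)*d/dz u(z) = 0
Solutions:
 u(z) = C1*exp(3*Integral(1/atan(z), z))


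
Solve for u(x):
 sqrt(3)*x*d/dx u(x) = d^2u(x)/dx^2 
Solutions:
 u(x) = C1 + C2*erfi(sqrt(2)*3^(1/4)*x/2)


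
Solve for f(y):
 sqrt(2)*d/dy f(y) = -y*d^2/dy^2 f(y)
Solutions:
 f(y) = C1 + C2*y^(1 - sqrt(2))


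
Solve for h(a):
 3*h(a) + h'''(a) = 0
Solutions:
 h(a) = C3*exp(-3^(1/3)*a) + (C1*sin(3^(5/6)*a/2) + C2*cos(3^(5/6)*a/2))*exp(3^(1/3)*a/2)


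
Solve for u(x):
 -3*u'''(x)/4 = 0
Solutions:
 u(x) = C1 + C2*x + C3*x^2


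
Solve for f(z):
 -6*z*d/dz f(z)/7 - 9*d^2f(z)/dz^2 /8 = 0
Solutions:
 f(z) = C1 + C2*erf(2*sqrt(42)*z/21)


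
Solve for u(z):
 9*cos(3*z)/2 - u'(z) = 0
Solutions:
 u(z) = C1 + 3*sin(3*z)/2


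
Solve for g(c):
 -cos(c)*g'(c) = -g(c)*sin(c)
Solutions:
 g(c) = C1/cos(c)


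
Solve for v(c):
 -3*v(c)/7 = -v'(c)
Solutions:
 v(c) = C1*exp(3*c/7)


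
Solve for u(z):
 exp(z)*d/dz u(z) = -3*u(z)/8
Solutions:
 u(z) = C1*exp(3*exp(-z)/8)


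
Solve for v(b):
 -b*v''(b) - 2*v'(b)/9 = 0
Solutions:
 v(b) = C1 + C2*b^(7/9)


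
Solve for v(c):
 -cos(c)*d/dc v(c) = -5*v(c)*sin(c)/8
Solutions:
 v(c) = C1/cos(c)^(5/8)


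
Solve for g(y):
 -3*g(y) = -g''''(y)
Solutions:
 g(y) = C1*exp(-3^(1/4)*y) + C2*exp(3^(1/4)*y) + C3*sin(3^(1/4)*y) + C4*cos(3^(1/4)*y)


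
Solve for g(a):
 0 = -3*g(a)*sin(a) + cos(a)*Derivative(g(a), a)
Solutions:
 g(a) = C1/cos(a)^3


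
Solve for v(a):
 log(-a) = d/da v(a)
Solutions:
 v(a) = C1 + a*log(-a) - a


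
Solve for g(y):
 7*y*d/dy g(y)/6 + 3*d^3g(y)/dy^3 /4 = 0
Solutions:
 g(y) = C1 + Integral(C2*airyai(-42^(1/3)*y/3) + C3*airybi(-42^(1/3)*y/3), y)


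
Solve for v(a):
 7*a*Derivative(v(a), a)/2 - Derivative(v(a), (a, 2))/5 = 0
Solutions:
 v(a) = C1 + C2*erfi(sqrt(35)*a/2)


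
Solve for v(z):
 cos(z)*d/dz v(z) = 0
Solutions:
 v(z) = C1


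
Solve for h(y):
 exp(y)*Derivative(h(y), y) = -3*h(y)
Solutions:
 h(y) = C1*exp(3*exp(-y))


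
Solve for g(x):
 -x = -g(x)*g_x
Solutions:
 g(x) = -sqrt(C1 + x^2)
 g(x) = sqrt(C1 + x^2)


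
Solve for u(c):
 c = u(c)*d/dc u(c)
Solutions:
 u(c) = -sqrt(C1 + c^2)
 u(c) = sqrt(C1 + c^2)


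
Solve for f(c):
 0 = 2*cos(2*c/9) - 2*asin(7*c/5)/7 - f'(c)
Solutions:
 f(c) = C1 - 2*c*asin(7*c/5)/7 - 2*sqrt(25 - 49*c^2)/49 + 9*sin(2*c/9)


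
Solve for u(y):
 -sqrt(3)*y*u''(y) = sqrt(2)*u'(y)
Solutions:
 u(y) = C1 + C2*y^(1 - sqrt(6)/3)


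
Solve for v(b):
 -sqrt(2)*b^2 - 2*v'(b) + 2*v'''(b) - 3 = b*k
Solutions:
 v(b) = C1 + C2*exp(-b) + C3*exp(b) - sqrt(2)*b^3/6 - b^2*k/4 - 3*b/2 - sqrt(2)*b


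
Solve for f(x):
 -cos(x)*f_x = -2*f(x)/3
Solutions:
 f(x) = C1*(sin(x) + 1)^(1/3)/(sin(x) - 1)^(1/3)


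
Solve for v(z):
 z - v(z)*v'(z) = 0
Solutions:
 v(z) = -sqrt(C1 + z^2)
 v(z) = sqrt(C1 + z^2)


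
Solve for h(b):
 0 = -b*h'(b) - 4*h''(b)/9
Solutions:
 h(b) = C1 + C2*erf(3*sqrt(2)*b/4)


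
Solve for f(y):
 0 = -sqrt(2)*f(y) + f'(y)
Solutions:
 f(y) = C1*exp(sqrt(2)*y)


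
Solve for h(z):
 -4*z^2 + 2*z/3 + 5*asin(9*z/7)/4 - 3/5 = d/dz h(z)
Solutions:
 h(z) = C1 - 4*z^3/3 + z^2/3 + 5*z*asin(9*z/7)/4 - 3*z/5 + 5*sqrt(49 - 81*z^2)/36


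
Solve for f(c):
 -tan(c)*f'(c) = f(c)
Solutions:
 f(c) = C1/sin(c)


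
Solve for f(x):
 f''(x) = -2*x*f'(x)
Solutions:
 f(x) = C1 + C2*erf(x)


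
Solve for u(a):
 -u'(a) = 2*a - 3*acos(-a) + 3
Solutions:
 u(a) = C1 - a^2 + 3*a*acos(-a) - 3*a + 3*sqrt(1 - a^2)


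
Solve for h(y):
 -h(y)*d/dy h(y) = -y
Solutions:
 h(y) = -sqrt(C1 + y^2)
 h(y) = sqrt(C1 + y^2)


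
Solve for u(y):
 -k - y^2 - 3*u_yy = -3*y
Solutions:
 u(y) = C1 + C2*y - k*y^2/6 - y^4/36 + y^3/6


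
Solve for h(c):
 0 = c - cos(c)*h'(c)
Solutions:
 h(c) = C1 + Integral(c/cos(c), c)


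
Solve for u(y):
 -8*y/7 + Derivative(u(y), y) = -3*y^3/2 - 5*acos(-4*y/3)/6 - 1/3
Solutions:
 u(y) = C1 - 3*y^4/8 + 4*y^2/7 - 5*y*acos(-4*y/3)/6 - y/3 - 5*sqrt(9 - 16*y^2)/24


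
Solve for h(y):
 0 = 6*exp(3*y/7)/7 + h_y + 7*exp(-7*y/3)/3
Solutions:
 h(y) = C1 - 2*exp(3*y/7) + exp(-7*y/3)


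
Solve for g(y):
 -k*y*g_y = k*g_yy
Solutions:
 g(y) = C1 + C2*erf(sqrt(2)*y/2)


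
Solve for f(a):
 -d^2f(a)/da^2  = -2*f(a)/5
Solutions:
 f(a) = C1*exp(-sqrt(10)*a/5) + C2*exp(sqrt(10)*a/5)


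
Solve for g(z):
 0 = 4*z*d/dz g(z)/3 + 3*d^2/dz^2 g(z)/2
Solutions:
 g(z) = C1 + C2*erf(2*z/3)


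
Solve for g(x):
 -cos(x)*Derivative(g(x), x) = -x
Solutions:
 g(x) = C1 + Integral(x/cos(x), x)


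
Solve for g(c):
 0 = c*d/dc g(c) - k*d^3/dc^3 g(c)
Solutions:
 g(c) = C1 + Integral(C2*airyai(c*(1/k)^(1/3)) + C3*airybi(c*(1/k)^(1/3)), c)


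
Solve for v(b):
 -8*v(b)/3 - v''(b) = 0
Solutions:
 v(b) = C1*sin(2*sqrt(6)*b/3) + C2*cos(2*sqrt(6)*b/3)


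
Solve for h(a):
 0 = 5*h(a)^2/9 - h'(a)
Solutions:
 h(a) = -9/(C1 + 5*a)


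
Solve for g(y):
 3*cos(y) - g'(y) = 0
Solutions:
 g(y) = C1 + 3*sin(y)


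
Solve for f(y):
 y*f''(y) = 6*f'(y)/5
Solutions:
 f(y) = C1 + C2*y^(11/5)


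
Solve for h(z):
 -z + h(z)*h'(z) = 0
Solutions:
 h(z) = -sqrt(C1 + z^2)
 h(z) = sqrt(C1 + z^2)


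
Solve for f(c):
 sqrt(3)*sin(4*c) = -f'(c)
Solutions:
 f(c) = C1 + sqrt(3)*cos(4*c)/4


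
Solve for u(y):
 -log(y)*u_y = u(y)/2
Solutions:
 u(y) = C1*exp(-li(y)/2)


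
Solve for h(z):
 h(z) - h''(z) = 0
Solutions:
 h(z) = C1*exp(-z) + C2*exp(z)


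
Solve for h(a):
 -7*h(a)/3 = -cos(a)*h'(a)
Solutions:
 h(a) = C1*(sin(a) + 1)^(7/6)/(sin(a) - 1)^(7/6)


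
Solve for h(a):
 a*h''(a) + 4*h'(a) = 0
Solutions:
 h(a) = C1 + C2/a^3


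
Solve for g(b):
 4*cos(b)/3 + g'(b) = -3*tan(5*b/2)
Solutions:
 g(b) = C1 + 6*log(cos(5*b/2))/5 - 4*sin(b)/3


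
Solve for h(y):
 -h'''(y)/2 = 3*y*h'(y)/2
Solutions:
 h(y) = C1 + Integral(C2*airyai(-3^(1/3)*y) + C3*airybi(-3^(1/3)*y), y)


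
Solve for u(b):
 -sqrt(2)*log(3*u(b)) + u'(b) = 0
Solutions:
 -sqrt(2)*Integral(1/(log(_y) + log(3)), (_y, u(b)))/2 = C1 - b


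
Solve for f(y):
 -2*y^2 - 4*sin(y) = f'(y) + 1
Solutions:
 f(y) = C1 - 2*y^3/3 - y + 4*cos(y)


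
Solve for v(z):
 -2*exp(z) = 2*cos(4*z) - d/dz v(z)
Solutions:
 v(z) = C1 + 2*exp(z) + sin(4*z)/2


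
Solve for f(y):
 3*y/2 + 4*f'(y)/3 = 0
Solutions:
 f(y) = C1 - 9*y^2/16


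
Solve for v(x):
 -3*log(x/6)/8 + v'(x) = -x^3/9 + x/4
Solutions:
 v(x) = C1 - x^4/36 + x^2/8 + 3*x*log(x)/8 - 3*x*log(6)/8 - 3*x/8


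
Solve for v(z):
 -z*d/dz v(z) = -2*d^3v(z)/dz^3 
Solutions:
 v(z) = C1 + Integral(C2*airyai(2^(2/3)*z/2) + C3*airybi(2^(2/3)*z/2), z)


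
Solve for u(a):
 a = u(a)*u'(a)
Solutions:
 u(a) = -sqrt(C1 + a^2)
 u(a) = sqrt(C1 + a^2)


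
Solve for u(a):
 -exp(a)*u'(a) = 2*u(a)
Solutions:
 u(a) = C1*exp(2*exp(-a))


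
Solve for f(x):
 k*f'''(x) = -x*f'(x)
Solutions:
 f(x) = C1 + Integral(C2*airyai(x*(-1/k)^(1/3)) + C3*airybi(x*(-1/k)^(1/3)), x)


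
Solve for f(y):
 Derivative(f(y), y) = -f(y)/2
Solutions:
 f(y) = C1*exp(-y/2)


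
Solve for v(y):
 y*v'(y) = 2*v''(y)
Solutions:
 v(y) = C1 + C2*erfi(y/2)


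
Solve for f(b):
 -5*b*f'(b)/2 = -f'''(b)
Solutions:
 f(b) = C1 + Integral(C2*airyai(2^(2/3)*5^(1/3)*b/2) + C3*airybi(2^(2/3)*5^(1/3)*b/2), b)


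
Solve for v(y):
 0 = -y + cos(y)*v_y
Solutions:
 v(y) = C1 + Integral(y/cos(y), y)


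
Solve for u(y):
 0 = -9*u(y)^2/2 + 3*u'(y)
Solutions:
 u(y) = -2/(C1 + 3*y)


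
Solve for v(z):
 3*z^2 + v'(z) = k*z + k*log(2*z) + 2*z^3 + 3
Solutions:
 v(z) = C1 + k*z^2/2 + k*z*log(z) - k*z + k*z*log(2) + z^4/2 - z^3 + 3*z


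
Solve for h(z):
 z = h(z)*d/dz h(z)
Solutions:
 h(z) = -sqrt(C1 + z^2)
 h(z) = sqrt(C1 + z^2)


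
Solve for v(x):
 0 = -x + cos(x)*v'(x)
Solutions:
 v(x) = C1 + Integral(x/cos(x), x)


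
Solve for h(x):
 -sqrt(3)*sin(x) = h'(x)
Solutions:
 h(x) = C1 + sqrt(3)*cos(x)


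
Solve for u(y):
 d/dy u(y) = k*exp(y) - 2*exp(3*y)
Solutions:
 u(y) = C1 + k*exp(y) - 2*exp(3*y)/3


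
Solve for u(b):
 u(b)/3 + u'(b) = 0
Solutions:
 u(b) = C1*exp(-b/3)


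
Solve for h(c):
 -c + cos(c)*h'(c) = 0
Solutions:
 h(c) = C1 + Integral(c/cos(c), c)


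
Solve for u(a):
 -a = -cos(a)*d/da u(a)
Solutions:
 u(a) = C1 + Integral(a/cos(a), a)


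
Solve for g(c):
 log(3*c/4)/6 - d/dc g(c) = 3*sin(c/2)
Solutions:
 g(c) = C1 + c*log(c)/6 - c*log(2)/3 - c/6 + c*log(3)/6 + 6*cos(c/2)


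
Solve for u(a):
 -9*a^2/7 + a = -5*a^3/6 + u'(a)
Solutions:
 u(a) = C1 + 5*a^4/24 - 3*a^3/7 + a^2/2


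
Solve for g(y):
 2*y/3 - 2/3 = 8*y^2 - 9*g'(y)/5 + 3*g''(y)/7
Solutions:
 g(y) = C1 + C2*exp(21*y/5) + 40*y^3/27 + 55*y^2/63 + 1040*y/1323


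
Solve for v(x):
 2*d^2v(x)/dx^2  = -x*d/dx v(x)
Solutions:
 v(x) = C1 + C2*erf(x/2)


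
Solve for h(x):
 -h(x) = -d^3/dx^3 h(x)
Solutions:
 h(x) = C3*exp(x) + (C1*sin(sqrt(3)*x/2) + C2*cos(sqrt(3)*x/2))*exp(-x/2)


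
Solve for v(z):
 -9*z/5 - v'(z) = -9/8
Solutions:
 v(z) = C1 - 9*z^2/10 + 9*z/8


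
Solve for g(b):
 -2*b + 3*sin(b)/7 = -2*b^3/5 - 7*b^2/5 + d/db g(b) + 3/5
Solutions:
 g(b) = C1 + b^4/10 + 7*b^3/15 - b^2 - 3*b/5 - 3*cos(b)/7


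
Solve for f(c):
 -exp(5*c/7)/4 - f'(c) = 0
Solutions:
 f(c) = C1 - 7*exp(5*c/7)/20


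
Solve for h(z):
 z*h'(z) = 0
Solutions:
 h(z) = C1


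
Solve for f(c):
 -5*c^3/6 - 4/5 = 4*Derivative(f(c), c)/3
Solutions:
 f(c) = C1 - 5*c^4/32 - 3*c/5


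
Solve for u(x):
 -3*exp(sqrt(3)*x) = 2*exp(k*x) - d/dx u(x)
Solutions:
 u(x) = C1 + sqrt(3)*exp(sqrt(3)*x) + 2*exp(k*x)/k


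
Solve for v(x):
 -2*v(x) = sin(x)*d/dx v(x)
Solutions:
 v(x) = C1*(cos(x) + 1)/(cos(x) - 1)


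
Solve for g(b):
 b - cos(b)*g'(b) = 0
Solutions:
 g(b) = C1 + Integral(b/cos(b), b)


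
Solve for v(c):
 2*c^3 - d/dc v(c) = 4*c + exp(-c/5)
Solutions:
 v(c) = C1 + c^4/2 - 2*c^2 + 5*exp(-c/5)


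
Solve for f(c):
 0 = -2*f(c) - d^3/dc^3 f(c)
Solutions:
 f(c) = C3*exp(-2^(1/3)*c) + (C1*sin(2^(1/3)*sqrt(3)*c/2) + C2*cos(2^(1/3)*sqrt(3)*c/2))*exp(2^(1/3)*c/2)


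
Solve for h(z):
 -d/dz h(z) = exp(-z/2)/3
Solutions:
 h(z) = C1 + 2*exp(-z/2)/3


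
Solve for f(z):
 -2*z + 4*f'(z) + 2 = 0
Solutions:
 f(z) = C1 + z^2/4 - z/2
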